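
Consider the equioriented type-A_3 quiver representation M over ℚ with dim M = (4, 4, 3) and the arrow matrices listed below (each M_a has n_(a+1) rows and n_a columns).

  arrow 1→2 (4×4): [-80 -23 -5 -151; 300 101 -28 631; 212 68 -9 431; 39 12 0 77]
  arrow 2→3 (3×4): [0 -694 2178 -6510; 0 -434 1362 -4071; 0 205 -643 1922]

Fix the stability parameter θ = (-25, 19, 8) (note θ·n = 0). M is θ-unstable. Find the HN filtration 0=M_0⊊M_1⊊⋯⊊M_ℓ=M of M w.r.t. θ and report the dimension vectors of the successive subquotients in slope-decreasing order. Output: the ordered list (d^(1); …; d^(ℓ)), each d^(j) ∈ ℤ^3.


Interval decomposition of M: I[1,2]^2, I[1,3]^2, I[3,3].
HN type (ℓ=4): μ^(1)=19; μ^(2)=27/2; μ^(3)=8; μ^(4)=-25

((0, 2, 0); (0, 2, 2); (0, 0, 1); (4, 0, 0))


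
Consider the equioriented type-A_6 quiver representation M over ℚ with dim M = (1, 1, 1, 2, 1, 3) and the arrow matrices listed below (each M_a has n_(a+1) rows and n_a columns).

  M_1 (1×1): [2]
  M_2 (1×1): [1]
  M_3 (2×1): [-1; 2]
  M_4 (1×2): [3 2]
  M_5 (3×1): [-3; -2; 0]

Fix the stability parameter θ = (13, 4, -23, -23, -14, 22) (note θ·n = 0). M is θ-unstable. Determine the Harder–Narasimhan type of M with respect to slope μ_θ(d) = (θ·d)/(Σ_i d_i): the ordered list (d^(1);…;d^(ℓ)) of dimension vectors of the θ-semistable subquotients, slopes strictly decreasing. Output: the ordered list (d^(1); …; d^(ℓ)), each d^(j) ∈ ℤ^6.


Interval decomposition of M: I[1,6], I[4,4], I[6,6]^2.
HN type (ℓ=3): μ^(1)=22; μ^(2)=-43/5; μ^(3)=-23

((0, 0, 0, 0, 0, 3); (1, 1, 1, 1, 1, 0); (0, 0, 0, 1, 0, 0))


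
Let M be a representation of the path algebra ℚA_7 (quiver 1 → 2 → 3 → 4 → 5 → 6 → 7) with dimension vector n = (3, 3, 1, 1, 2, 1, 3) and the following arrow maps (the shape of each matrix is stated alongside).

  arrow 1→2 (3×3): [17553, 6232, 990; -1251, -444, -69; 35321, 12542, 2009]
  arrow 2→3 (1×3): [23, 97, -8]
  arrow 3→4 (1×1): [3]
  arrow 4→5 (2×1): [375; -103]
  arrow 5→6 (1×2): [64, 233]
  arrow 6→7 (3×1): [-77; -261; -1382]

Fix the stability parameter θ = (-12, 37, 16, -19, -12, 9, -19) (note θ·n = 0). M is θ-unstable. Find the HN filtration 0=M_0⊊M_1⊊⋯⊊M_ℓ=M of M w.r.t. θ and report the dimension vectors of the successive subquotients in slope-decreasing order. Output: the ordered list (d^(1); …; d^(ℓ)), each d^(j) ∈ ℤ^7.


Interval decomposition of M: I[1,2]^2, I[1,7], I[5,5], I[7,7]^2.
HN type (ℓ=4): μ^(1)=37; μ^(2)=2; μ^(3)=-12; μ^(4)=-19

((0, 2, 0, 0, 0, 0, 0); (0, 1, 1, 1, 1, 1, 1); (3, 0, 0, 0, 1, 0, 0); (0, 0, 0, 0, 0, 0, 2))


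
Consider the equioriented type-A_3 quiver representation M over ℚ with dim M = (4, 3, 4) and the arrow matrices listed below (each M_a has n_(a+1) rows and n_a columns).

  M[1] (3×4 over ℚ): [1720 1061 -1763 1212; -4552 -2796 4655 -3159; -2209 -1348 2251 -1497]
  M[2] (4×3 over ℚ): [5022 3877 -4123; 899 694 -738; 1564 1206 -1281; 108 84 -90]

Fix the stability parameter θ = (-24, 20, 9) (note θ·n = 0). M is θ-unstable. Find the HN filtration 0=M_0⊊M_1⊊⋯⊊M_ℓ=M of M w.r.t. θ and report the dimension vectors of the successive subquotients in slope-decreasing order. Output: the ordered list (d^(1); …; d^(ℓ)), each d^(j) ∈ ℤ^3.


Barcode: M ≅ I[1,1], I[1,3]^3, I[3,3]. HN layers by μ_θ (3 steps, strictly decreasing):
  μ^(1)=29/2; μ^(2)=9; μ^(3)=-24

((0, 3, 3); (0, 0, 1); (4, 0, 0))


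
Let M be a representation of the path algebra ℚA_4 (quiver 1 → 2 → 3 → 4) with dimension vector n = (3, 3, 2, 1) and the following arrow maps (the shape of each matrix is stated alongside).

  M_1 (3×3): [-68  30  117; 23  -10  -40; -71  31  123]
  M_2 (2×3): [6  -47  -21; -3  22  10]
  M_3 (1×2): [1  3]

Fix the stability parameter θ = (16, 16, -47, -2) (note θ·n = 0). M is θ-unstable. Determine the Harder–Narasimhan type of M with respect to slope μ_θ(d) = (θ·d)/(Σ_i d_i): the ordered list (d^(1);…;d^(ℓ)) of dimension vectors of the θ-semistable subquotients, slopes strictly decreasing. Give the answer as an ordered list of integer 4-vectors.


Interval decomposition of M: I[1,2], I[1,3], I[1,4].
HN type (ℓ=3): μ^(1)=16; μ^(2)=-2; μ^(3)=-5

((1, 1, 0, 0); (0, 0, 0, 1); (2, 2, 2, 0))


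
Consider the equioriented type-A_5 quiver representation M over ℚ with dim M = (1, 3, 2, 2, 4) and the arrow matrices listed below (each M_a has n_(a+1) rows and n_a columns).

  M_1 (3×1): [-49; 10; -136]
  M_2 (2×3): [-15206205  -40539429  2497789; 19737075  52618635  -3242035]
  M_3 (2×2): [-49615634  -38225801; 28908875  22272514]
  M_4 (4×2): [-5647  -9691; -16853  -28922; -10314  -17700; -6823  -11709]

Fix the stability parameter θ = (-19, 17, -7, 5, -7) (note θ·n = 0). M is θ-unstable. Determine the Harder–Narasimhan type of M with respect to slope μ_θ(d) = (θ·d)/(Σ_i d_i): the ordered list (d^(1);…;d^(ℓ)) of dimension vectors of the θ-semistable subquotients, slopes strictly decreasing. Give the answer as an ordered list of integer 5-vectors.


Via rank(M_{q-1}∘⋯∘M_p): M ≅ I[1,5], I[2,2]^2, I[3,5], I[5,5]^2.
μ_θ-semistable layers: μ^(1)=17; μ^(2)=2; μ^(3)=-1; μ^(4)=-7; μ^(5)=-19

((0, 2, 0, 0, 0); (0, 1, 1, 1, 1); (0, 0, 0, 1, 1); (0, 0, 1, 0, 2); (1, 0, 0, 0, 0))


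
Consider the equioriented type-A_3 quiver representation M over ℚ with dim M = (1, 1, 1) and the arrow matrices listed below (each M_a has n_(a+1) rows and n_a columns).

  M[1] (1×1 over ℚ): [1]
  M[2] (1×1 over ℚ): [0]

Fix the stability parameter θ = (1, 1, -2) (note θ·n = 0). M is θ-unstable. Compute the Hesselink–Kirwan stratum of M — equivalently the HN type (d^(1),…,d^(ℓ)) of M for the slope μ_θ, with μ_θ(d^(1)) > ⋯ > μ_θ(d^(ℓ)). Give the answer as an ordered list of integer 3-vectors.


Via rank(M_{q-1}∘⋯∘M_p): M ≅ I[1,2], I[3,3].
μ_θ-semistable layers: μ^(1)=1; μ^(2)=-2

((1, 1, 0); (0, 0, 1))


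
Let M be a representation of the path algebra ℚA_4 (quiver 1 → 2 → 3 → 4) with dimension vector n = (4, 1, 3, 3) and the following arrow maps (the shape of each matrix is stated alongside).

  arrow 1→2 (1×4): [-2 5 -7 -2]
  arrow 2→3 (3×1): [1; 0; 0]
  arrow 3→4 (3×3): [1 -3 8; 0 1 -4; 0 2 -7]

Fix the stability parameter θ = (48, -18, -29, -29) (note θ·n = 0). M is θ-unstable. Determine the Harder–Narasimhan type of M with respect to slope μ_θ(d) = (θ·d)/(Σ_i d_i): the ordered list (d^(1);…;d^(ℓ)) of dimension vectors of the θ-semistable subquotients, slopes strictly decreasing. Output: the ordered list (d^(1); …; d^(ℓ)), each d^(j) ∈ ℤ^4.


Via rank(M_{q-1}∘⋯∘M_p): M ≅ I[1,1]^3, I[1,4], I[3,4]^2.
μ_θ-semistable layers: μ^(1)=48; μ^(2)=-7; μ^(3)=-29

((3, 0, 0, 0); (1, 1, 1, 1); (0, 0, 2, 2))


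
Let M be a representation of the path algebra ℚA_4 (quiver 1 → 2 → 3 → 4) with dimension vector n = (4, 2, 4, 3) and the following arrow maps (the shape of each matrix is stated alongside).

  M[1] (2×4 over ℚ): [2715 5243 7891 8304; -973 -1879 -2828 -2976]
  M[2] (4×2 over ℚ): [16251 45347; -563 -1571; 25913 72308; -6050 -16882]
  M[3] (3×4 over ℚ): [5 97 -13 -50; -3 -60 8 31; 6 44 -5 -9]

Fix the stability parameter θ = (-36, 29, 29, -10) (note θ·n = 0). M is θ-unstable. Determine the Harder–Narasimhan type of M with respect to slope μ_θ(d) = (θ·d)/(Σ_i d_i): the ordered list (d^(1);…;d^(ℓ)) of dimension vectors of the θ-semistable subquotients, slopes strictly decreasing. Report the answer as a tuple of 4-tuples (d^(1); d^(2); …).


Interval decomposition of M: I[1,1]^2, I[1,4]^2, I[3,3], I[3,4].
HN type (ℓ=4): μ^(1)=29; μ^(2)=16; μ^(3)=19/2; μ^(4)=-36

((0, 0, 1, 0); (0, 2, 2, 2); (0, 0, 1, 1); (4, 0, 0, 0))


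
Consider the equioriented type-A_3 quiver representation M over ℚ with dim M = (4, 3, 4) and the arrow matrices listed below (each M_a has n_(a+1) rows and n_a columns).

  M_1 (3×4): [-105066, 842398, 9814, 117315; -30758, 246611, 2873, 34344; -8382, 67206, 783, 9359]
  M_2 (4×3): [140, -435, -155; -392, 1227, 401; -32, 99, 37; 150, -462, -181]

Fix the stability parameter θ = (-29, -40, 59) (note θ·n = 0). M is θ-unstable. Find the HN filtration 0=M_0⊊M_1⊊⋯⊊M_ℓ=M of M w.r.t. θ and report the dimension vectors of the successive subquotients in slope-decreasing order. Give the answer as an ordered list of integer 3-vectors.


Via rank(M_{q-1}∘⋯∘M_p): M ≅ I[1,1], I[1,2], I[1,3]^2, I[3,3]^2.
μ_θ-semistable layers: μ^(1)=59; μ^(2)=-29; μ^(3)=-69/2

((0, 0, 4); (1, 0, 0); (3, 3, 0))


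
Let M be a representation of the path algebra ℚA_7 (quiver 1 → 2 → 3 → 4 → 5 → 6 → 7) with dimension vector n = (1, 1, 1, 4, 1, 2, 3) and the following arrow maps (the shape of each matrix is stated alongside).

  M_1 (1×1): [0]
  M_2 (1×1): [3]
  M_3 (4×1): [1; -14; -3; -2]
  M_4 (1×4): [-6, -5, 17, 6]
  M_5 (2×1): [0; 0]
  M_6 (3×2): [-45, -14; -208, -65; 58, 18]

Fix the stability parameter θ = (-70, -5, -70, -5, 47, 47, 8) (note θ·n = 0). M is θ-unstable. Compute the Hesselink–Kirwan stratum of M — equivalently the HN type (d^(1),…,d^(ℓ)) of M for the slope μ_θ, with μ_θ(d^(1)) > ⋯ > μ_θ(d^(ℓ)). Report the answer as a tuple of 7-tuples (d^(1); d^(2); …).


Via rank(M_{q-1}∘⋯∘M_p): M ≅ I[1,1], I[2,5], I[4,4]^3, I[6,7]^2, I[7,7].
μ_θ-semistable layers: μ^(1)=47; μ^(2)=55/2; μ^(3)=8; μ^(4)=-5; μ^(5)=-75/2; μ^(6)=-70

((0, 0, 0, 0, 1, 0, 0); (0, 0, 0, 0, 0, 2, 2); (0, 0, 0, 0, 0, 0, 1); (0, 0, 0, 4, 0, 0, 0); (0, 1, 1, 0, 0, 0, 0); (1, 0, 0, 0, 0, 0, 0))


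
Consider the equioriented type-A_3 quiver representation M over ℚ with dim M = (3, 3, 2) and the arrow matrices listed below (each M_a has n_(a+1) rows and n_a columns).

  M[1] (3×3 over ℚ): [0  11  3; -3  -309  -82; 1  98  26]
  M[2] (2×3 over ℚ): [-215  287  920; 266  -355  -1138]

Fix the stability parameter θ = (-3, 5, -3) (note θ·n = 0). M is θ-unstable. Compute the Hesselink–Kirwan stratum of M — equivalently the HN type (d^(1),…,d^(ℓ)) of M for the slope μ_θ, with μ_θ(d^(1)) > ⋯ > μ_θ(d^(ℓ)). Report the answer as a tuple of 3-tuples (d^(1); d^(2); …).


Via rank(M_{q-1}∘⋯∘M_p): M ≅ I[1,2], I[1,3]^2.
μ_θ-semistable layers: μ^(1)=5; μ^(2)=1; μ^(3)=-3

((0, 1, 0); (0, 2, 2); (3, 0, 0))


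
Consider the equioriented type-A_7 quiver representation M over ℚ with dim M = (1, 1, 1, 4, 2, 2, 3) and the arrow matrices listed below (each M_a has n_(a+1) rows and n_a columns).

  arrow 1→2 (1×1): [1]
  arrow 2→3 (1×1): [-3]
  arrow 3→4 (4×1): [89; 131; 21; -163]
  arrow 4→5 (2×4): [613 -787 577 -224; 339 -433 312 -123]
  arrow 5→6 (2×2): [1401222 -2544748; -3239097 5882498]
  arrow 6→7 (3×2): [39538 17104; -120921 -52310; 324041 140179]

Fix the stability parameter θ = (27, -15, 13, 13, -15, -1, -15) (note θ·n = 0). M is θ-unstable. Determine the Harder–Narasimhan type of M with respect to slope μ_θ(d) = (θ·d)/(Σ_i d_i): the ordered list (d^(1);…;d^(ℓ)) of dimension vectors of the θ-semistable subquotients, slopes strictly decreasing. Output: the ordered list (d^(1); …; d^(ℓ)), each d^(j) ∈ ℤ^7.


Via rank(M_{q-1}∘⋯∘M_p): M ≅ I[1,7], I[4,4]^2, I[4,5], I[6,7], I[7,7].
μ_θ-semistable layers: μ^(1)=13; μ^(2)=1; μ^(3)=-1; μ^(4)=-8; μ^(5)=-15

((0, 0, 0, 2, 0, 0, 0); (1, 1, 1, 1, 1, 1, 1); (0, 0, 0, 1, 1, 0, 0); (0, 0, 0, 0, 0, 1, 1); (0, 0, 0, 0, 0, 0, 1))


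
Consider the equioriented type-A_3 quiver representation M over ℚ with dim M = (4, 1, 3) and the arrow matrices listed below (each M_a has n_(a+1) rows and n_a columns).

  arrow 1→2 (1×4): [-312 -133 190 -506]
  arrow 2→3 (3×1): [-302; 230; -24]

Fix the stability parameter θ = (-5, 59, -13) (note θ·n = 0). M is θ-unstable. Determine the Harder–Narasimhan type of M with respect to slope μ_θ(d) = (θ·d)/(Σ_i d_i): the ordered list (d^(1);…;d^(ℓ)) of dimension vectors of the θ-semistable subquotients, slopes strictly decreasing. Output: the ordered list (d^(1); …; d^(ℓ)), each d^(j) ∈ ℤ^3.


Barcode: M ≅ I[1,1]^3, I[1,3], I[3,3]^2. HN layers by μ_θ (3 steps, strictly decreasing):
  μ^(1)=23; μ^(2)=-5; μ^(3)=-13

((0, 1, 1); (4, 0, 0); (0, 0, 2))


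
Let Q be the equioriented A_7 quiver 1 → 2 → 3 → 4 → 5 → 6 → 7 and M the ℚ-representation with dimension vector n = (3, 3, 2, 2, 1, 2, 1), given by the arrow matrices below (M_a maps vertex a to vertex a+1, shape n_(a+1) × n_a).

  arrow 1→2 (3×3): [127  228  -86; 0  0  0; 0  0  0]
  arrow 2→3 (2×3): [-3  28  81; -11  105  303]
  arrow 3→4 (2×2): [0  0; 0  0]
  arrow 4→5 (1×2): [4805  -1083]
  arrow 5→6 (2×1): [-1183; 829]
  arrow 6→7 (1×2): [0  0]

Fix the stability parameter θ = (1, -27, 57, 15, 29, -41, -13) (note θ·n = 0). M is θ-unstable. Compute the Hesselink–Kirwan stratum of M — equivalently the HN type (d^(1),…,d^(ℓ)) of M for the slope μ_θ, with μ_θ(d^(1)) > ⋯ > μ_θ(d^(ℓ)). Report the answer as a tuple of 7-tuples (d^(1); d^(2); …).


Barcode: M ≅ I[1,1]^2, I[1,3], I[2,2], I[2,3], I[4,4], I[4,6], I[6,6], I[7,7]. HN layers by μ_θ (6 steps, strictly decreasing):
  μ^(1)=57; μ^(2)=15; μ^(3)=1; μ^(4)=-13; μ^(5)=-27; μ^(6)=-41

((0, 0, 2, 0, 0, 0, 0); (0, 0, 0, 1, 0, 0, 0); (2, 0, 0, 1, 1, 1, 0); (1, 1, 0, 0, 0, 0, 1); (0, 2, 0, 0, 0, 0, 0); (0, 0, 0, 0, 0, 1, 0))


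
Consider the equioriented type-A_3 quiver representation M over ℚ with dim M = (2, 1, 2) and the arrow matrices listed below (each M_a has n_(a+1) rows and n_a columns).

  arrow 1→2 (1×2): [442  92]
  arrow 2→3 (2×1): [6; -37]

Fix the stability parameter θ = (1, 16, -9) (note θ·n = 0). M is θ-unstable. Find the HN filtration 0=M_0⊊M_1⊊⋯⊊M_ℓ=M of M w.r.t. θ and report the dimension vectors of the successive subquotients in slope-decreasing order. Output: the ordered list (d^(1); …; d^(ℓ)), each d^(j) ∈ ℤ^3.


Via rank(M_{q-1}∘⋯∘M_p): M ≅ I[1,1], I[1,3], I[3,3].
μ_θ-semistable layers: μ^(1)=7/2; μ^(2)=1; μ^(3)=-9

((0, 1, 1); (2, 0, 0); (0, 0, 1))


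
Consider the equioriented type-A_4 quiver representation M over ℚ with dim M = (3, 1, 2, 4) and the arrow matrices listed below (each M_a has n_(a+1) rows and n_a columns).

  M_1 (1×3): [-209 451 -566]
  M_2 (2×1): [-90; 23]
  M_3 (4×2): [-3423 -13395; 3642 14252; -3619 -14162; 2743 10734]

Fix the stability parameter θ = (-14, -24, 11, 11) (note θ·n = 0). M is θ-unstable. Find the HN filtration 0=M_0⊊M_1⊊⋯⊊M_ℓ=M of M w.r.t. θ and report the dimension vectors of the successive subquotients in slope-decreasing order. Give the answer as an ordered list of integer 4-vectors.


Barcode: M ≅ I[1,1]^2, I[1,4], I[3,4], I[4,4]^2. HN layers by μ_θ (3 steps, strictly decreasing):
  μ^(1)=11; μ^(2)=-14; μ^(3)=-19

((0, 0, 2, 4); (2, 0, 0, 0); (1, 1, 0, 0))


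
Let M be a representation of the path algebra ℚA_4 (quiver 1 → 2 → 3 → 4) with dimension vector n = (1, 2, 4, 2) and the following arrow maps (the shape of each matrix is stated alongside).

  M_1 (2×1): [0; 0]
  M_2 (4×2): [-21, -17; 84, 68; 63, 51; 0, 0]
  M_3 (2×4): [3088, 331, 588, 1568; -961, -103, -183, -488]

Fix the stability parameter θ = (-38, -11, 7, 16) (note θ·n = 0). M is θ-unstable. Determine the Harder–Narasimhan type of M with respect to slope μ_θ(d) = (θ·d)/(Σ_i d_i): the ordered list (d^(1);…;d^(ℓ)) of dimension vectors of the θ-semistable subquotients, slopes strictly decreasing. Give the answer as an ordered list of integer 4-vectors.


Barcode: M ≅ I[1,1], I[2,2], I[2,3], I[3,3], I[3,4]^2. HN layers by μ_θ (4 steps, strictly decreasing):
  μ^(1)=16; μ^(2)=7; μ^(3)=-11; μ^(4)=-38

((0, 0, 0, 2); (0, 0, 4, 0); (0, 2, 0, 0); (1, 0, 0, 0))


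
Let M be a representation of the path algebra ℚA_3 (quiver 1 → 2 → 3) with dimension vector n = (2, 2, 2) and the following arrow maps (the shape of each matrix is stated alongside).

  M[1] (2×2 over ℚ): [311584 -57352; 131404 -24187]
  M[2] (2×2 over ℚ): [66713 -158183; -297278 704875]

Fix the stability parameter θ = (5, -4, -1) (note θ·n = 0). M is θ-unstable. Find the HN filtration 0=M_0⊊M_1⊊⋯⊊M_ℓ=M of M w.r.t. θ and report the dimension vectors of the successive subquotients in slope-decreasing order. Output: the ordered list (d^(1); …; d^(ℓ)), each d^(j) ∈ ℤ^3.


Via rank(M_{q-1}∘⋯∘M_p): M ≅ I[1,1], I[1,3], I[2,3].
μ_θ-semistable layers: μ^(1)=5; μ^(2)=0; μ^(3)=-1; μ^(4)=-4

((1, 0, 0); (1, 1, 1); (0, 0, 1); (0, 1, 0))


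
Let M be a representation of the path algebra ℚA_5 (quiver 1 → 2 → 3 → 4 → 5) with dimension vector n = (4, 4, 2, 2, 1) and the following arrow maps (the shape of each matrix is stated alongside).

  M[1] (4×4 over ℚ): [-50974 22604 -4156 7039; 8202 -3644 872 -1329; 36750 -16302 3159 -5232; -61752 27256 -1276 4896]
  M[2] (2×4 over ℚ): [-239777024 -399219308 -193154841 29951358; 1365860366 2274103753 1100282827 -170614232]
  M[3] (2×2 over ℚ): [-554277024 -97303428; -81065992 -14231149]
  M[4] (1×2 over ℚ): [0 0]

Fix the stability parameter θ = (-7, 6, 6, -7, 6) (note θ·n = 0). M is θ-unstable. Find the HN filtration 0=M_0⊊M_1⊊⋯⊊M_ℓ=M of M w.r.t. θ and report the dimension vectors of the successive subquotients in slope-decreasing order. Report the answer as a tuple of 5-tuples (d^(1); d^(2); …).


Via rank(M_{q-1}∘⋯∘M_p): M ≅ I[1,1]^2, I[1,3], I[1,4], I[2,2]^2, I[4,4], I[5,5].
μ_θ-semistable layers: μ^(1)=6; μ^(2)=5/3; μ^(3)=-7

((0, 3, 1, 0, 1); (0, 1, 1, 1, 0); (4, 0, 0, 1, 0))


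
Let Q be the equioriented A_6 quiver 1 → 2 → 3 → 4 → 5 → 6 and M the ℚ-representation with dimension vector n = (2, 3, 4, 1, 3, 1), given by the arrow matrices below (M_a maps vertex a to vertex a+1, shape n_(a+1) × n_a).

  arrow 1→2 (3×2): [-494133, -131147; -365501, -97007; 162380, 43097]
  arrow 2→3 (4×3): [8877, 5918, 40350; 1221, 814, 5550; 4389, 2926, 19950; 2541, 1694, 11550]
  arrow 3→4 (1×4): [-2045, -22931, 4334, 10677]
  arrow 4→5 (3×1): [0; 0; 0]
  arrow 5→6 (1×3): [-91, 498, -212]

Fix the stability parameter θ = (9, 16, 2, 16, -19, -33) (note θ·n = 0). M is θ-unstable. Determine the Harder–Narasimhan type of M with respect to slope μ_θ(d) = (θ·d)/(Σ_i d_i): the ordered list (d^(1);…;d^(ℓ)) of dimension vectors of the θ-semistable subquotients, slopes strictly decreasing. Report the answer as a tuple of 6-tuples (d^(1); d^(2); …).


Barcode: M ≅ I[1,2], I[1,4], I[2,2], I[3,3]^3, I[5,5]^2, I[5,6]. HN layers by μ_θ (5 steps, strictly decreasing):
  μ^(1)=16; μ^(2)=9; μ^(3)=2; μ^(4)=-19; μ^(5)=-26

((0, 2, 0, 1, 0, 0); (2, 1, 1, 0, 0, 0); (0, 0, 3, 0, 0, 0); (0, 0, 0, 0, 2, 0); (0, 0, 0, 0, 1, 1))


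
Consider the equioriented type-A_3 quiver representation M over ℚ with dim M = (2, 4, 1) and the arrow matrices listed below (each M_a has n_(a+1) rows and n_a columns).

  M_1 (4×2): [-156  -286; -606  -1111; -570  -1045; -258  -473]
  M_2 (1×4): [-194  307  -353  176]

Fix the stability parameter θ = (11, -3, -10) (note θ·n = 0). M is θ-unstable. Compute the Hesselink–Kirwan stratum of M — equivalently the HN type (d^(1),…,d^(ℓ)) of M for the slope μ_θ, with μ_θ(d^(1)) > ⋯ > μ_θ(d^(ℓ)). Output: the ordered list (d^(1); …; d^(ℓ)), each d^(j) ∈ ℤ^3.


Barcode: M ≅ I[1,1], I[1,3], I[2,2]^3. HN layers by μ_θ (3 steps, strictly decreasing):
  μ^(1)=11; μ^(2)=-2/3; μ^(3)=-3

((1, 0, 0); (1, 1, 1); (0, 3, 0))


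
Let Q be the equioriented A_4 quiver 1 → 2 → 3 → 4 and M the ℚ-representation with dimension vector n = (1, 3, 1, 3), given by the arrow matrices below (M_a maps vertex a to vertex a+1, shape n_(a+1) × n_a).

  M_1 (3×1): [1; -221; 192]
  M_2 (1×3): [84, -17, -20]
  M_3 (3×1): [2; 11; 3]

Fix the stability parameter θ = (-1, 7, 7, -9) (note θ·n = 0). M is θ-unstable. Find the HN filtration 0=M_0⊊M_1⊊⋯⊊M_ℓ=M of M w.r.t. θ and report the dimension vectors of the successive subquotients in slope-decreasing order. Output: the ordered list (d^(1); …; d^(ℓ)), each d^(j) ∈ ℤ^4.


Barcode: M ≅ I[1,4], I[2,2]^2, I[4,4]^2. HN layers by μ_θ (4 steps, strictly decreasing):
  μ^(1)=7; μ^(2)=5/3; μ^(3)=-1; μ^(4)=-9

((0, 2, 0, 0); (0, 1, 1, 1); (1, 0, 0, 0); (0, 0, 0, 2))


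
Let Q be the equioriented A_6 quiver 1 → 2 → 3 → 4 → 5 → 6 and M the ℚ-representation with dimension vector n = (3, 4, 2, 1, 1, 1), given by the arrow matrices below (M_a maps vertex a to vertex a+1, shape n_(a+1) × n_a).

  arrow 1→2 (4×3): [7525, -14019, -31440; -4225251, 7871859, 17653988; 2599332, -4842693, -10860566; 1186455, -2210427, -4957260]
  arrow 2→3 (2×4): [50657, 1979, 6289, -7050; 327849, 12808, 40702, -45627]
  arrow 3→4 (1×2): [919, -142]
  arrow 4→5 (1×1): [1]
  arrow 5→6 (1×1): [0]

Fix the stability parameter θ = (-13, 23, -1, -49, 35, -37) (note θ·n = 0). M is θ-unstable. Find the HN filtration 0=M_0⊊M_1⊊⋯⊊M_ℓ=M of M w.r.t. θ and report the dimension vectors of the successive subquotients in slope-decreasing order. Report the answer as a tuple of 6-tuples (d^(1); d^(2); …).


Interval decomposition of M: I[1,1], I[1,2], I[1,5], I[2,2], I[2,3], I[6,6].
HN type (ℓ=6): μ^(1)=35; μ^(2)=23; μ^(3)=11; μ^(4)=-9; μ^(5)=-13; μ^(6)=-37

((0, 0, 0, 0, 1, 0); (0, 2, 0, 0, 0, 0); (0, 1, 1, 0, 0, 0); (0, 1, 1, 1, 0, 0); (3, 0, 0, 0, 0, 0); (0, 0, 0, 0, 0, 1))


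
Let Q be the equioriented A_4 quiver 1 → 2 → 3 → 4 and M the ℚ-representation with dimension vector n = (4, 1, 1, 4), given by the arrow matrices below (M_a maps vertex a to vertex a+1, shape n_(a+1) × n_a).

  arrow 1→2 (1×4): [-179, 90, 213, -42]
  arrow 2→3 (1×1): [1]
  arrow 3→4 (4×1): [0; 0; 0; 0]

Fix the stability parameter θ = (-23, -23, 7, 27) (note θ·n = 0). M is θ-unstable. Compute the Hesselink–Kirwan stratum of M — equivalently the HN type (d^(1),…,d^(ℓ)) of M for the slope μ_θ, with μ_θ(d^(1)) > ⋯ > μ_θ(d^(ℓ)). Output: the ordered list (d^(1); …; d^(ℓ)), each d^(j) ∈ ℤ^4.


Barcode: M ≅ I[1,1]^3, I[1,3], I[4,4]^4. HN layers by μ_θ (3 steps, strictly decreasing):
  μ^(1)=27; μ^(2)=7; μ^(3)=-23

((0, 0, 0, 4); (0, 0, 1, 0); (4, 1, 0, 0))


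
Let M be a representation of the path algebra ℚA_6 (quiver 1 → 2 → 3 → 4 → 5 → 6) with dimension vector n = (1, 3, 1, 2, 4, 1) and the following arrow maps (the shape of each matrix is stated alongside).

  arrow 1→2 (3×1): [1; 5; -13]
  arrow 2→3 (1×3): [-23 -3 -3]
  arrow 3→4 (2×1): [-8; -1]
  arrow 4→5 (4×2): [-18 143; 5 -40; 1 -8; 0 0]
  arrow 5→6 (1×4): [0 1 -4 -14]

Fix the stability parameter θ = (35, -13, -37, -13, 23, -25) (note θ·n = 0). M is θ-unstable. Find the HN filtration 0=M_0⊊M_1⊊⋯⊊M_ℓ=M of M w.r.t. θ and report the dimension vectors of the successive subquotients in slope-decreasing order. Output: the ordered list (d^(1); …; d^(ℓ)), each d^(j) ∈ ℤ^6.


Via rank(M_{q-1}∘⋯∘M_p): M ≅ I[1,5], I[2,2]^2, I[4,6], I[5,5]^2.
μ_θ-semistable layers: μ^(1)=23; μ^(2)=-1; μ^(3)=-7; μ^(4)=-13

((0, 0, 0, 0, 3, 0); (0, 0, 0, 0, 1, 1); (1, 1, 1, 1, 0, 0); (0, 2, 0, 1, 0, 0))


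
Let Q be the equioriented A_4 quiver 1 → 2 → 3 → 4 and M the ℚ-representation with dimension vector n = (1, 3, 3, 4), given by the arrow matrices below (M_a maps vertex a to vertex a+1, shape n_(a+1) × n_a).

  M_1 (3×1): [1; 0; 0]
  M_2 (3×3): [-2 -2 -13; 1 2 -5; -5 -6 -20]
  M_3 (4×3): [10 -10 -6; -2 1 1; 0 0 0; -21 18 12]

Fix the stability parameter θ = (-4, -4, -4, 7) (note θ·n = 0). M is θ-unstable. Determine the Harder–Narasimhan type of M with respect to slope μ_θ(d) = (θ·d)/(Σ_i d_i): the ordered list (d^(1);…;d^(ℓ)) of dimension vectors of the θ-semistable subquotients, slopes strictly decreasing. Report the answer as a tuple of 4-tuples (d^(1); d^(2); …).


Via rank(M_{q-1}∘⋯∘M_p): M ≅ I[1,3], I[2,4]^2, I[4,4]^2.
μ_θ-semistable layers: μ^(1)=7; μ^(2)=-4

((0, 0, 0, 4); (1, 3, 3, 0))


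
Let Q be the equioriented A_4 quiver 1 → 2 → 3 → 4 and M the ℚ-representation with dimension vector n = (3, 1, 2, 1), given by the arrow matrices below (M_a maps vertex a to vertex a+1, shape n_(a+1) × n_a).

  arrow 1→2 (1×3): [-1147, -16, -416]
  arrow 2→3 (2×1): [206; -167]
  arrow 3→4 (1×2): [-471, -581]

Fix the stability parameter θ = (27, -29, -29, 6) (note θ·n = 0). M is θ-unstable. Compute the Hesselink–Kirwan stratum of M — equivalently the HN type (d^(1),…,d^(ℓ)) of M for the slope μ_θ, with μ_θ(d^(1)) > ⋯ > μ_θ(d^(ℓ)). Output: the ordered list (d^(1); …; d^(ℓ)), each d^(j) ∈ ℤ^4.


Via rank(M_{q-1}∘⋯∘M_p): M ≅ I[1,1]^2, I[1,4], I[3,3].
μ_θ-semistable layers: μ^(1)=27; μ^(2)=6; μ^(3)=-31/3; μ^(4)=-29

((2, 0, 0, 0); (0, 0, 0, 1); (1, 1, 1, 0); (0, 0, 1, 0))


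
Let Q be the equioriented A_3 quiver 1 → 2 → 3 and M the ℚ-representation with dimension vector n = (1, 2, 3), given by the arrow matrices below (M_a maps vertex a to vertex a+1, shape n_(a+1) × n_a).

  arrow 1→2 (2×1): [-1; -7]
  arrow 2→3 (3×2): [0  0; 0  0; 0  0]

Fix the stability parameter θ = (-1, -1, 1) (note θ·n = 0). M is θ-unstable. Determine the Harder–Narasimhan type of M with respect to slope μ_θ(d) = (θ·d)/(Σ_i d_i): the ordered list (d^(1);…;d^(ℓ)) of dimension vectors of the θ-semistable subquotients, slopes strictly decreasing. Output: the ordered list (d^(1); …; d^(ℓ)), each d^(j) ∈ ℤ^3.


Interval decomposition of M: I[1,2], I[2,2], I[3,3]^3.
HN type (ℓ=2): μ^(1)=1; μ^(2)=-1

((0, 0, 3); (1, 2, 0))


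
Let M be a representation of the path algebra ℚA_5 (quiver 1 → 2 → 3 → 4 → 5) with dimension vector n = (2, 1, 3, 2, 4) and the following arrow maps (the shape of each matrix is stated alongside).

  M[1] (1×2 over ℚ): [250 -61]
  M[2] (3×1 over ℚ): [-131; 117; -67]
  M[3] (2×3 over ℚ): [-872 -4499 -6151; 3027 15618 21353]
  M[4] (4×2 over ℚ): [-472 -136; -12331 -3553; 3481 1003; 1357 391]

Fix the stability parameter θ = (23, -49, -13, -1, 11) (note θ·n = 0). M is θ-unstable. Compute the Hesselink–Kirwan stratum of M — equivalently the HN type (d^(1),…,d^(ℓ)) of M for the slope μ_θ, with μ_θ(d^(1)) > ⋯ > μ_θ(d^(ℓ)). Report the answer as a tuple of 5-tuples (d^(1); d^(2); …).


Via rank(M_{q-1}∘⋯∘M_p): M ≅ I[1,1], I[1,4], I[3,3], I[3,5], I[5,5]^3.
μ_θ-semistable layers: μ^(1)=23; μ^(2)=11; μ^(3)=-1; μ^(4)=-13

((1, 0, 0, 0, 0); (0, 0, 0, 0, 4); (0, 0, 0, 2, 0); (1, 1, 3, 0, 0))


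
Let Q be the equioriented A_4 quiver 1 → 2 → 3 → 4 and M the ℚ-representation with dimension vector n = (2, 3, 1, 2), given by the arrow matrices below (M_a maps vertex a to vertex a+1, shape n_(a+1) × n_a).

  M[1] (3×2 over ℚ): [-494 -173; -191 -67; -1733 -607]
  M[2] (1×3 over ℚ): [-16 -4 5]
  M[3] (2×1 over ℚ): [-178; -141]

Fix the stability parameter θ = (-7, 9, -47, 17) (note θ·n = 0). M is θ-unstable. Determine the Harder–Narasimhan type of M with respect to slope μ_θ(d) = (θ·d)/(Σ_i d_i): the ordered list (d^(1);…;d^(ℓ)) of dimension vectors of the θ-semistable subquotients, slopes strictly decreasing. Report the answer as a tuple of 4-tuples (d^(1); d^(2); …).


Interval decomposition of M: I[1,2], I[1,4], I[2,2], I[4,4].
HN type (ℓ=4): μ^(1)=17; μ^(2)=9; μ^(3)=-7; μ^(4)=-15

((0, 0, 0, 2); (0, 2, 0, 0); (1, 0, 0, 0); (1, 1, 1, 0))


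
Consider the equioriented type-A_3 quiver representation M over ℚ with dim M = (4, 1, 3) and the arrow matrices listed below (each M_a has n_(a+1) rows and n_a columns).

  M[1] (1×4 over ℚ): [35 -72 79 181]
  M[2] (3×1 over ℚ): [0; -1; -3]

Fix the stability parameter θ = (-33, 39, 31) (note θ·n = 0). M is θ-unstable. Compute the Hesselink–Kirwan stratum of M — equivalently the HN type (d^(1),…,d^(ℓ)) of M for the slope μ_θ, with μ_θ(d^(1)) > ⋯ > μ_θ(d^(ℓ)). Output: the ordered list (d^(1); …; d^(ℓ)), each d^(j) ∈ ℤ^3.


Interval decomposition of M: I[1,1]^3, I[1,3], I[3,3]^2.
HN type (ℓ=3): μ^(1)=35; μ^(2)=31; μ^(3)=-33

((0, 1, 1); (0, 0, 2); (4, 0, 0))


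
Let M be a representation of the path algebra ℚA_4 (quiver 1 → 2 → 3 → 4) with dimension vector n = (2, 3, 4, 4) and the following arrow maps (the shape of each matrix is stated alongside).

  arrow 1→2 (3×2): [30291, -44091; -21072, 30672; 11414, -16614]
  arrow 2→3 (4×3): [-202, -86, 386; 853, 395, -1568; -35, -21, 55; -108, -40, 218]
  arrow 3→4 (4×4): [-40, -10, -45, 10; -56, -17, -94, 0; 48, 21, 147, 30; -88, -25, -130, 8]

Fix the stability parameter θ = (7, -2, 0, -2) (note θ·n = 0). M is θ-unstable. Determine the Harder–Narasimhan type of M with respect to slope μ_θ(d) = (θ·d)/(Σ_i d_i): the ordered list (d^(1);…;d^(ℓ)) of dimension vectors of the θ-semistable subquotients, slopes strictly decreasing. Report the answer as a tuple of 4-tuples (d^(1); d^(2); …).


Barcode: M ≅ I[1,1], I[1,4], I[2,3], I[2,4], I[3,3], I[4,4]^2. HN layers by μ_θ (5 steps, strictly decreasing):
  μ^(1)=7; μ^(2)=3/4; μ^(3)=0; μ^(4)=-1; μ^(5)=-2

((1, 0, 0, 0); (1, 1, 1, 1); (0, 0, 2, 0); (0, 0, 1, 1); (0, 2, 0, 2))


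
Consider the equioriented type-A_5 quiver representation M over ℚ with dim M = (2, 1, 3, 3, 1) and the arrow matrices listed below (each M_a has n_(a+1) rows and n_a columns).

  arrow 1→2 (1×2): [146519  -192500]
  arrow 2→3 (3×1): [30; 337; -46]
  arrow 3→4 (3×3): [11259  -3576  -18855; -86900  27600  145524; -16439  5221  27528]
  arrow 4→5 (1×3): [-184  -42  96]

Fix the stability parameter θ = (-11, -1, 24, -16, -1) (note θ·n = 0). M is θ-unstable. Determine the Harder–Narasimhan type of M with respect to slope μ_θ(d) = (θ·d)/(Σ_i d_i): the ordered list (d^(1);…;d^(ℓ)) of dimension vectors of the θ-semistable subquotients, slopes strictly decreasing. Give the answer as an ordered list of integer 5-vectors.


Via rank(M_{q-1}∘⋯∘M_p): M ≅ I[1,1], I[1,4], I[3,3], I[3,4], I[4,5].
μ_θ-semistable layers: μ^(1)=24; μ^(2)=4; μ^(3)=-1; μ^(4)=-11; μ^(5)=-16

((0, 0, 1, 0, 0); (0, 0, 2, 2, 0); (0, 1, 0, 0, 1); (2, 0, 0, 0, 0); (0, 0, 0, 1, 0))


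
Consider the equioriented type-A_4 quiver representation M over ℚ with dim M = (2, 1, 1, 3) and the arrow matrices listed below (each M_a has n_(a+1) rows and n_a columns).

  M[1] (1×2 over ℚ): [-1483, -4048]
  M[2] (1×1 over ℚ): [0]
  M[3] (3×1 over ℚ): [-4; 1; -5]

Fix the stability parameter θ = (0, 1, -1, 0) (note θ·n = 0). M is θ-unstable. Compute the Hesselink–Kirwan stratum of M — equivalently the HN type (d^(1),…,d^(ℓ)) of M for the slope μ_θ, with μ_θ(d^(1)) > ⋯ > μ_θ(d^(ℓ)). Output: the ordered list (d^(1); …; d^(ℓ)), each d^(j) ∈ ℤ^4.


Interval decomposition of M: I[1,1], I[1,2], I[3,4], I[4,4]^2.
HN type (ℓ=3): μ^(1)=1; μ^(2)=0; μ^(3)=-1

((0, 1, 0, 0); (2, 0, 0, 3); (0, 0, 1, 0))


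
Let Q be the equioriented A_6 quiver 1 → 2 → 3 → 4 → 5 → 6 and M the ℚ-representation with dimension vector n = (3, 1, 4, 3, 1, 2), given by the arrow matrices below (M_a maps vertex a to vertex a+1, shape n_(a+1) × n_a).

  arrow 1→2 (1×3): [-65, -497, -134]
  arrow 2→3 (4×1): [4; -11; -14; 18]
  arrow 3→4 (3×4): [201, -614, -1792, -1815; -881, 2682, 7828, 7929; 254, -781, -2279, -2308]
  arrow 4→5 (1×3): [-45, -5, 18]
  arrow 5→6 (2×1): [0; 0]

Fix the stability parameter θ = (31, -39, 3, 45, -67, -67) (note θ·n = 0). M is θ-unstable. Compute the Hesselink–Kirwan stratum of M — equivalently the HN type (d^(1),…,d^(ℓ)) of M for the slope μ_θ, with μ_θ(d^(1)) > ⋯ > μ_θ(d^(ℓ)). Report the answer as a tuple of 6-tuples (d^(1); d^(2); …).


Via rank(M_{q-1}∘⋯∘M_p): M ≅ I[1,1]^2, I[1,5], I[3,3], I[3,4]^2, I[6,6]^2.
μ_θ-semistable layers: μ^(1)=45; μ^(2)=31; μ^(3)=3; μ^(4)=-27/5; μ^(5)=-67

((0, 0, 0, 2, 0, 0); (2, 0, 0, 0, 0, 0); (0, 0, 3, 0, 0, 0); (1, 1, 1, 1, 1, 0); (0, 0, 0, 0, 0, 2))


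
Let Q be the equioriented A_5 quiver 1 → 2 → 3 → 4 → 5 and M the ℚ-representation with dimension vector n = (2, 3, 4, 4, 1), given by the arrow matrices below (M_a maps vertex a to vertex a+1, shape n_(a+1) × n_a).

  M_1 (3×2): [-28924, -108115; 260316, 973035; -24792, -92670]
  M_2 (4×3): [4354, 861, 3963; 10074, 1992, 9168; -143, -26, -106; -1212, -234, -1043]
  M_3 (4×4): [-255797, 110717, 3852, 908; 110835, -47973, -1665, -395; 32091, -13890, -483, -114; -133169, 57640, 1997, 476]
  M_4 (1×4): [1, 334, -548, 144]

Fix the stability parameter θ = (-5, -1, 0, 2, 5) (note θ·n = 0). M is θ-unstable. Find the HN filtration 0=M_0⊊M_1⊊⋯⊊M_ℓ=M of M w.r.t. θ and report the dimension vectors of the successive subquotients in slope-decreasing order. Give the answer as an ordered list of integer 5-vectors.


Via rank(M_{q-1}∘⋯∘M_p): M ≅ I[1,1], I[1,5], I[2,4]^2, I[3,3], I[4,4].
μ_θ-semistable layers: μ^(1)=5; μ^(2)=2; μ^(3)=0; μ^(4)=-1; μ^(5)=-5

((0, 0, 0, 0, 1); (0, 0, 0, 4, 0); (0, 0, 4, 0, 0); (0, 3, 0, 0, 0); (2, 0, 0, 0, 0))


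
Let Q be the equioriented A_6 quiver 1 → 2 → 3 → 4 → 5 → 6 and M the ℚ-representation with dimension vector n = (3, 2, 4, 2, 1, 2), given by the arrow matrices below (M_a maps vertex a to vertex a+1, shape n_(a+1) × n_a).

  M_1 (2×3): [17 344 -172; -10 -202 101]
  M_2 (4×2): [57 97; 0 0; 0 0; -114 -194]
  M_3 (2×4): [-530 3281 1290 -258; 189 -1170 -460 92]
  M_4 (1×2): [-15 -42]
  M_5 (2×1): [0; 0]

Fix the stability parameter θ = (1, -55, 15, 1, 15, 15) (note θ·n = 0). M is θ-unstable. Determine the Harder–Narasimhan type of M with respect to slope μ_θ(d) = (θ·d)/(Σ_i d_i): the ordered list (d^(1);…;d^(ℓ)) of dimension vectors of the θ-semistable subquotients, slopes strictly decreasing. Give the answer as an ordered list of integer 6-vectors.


Via rank(M_{q-1}∘⋯∘M_p): M ≅ I[1,1], I[1,2], I[1,4], I[3,3]^2, I[3,5], I[6,6]^2.
μ_θ-semistable layers: μ^(1)=15; μ^(2)=8; μ^(3)=1; μ^(4)=-27

((0, 0, 2, 0, 1, 2); (0, 0, 2, 2, 0, 0); (1, 0, 0, 0, 0, 0); (2, 2, 0, 0, 0, 0))


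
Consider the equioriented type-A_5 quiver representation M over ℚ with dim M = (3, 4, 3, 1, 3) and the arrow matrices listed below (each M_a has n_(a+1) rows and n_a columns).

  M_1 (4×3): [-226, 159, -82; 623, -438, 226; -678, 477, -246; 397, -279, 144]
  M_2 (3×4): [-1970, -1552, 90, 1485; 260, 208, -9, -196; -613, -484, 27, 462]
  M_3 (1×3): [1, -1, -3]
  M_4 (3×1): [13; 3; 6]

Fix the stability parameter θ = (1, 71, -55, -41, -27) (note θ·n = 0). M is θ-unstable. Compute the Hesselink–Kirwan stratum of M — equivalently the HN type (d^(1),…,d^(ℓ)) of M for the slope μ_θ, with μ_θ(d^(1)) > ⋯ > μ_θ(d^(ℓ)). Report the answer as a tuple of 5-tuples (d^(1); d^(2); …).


Via rank(M_{q-1}∘⋯∘M_p): M ≅ I[1,1], I[1,3], I[1,5], I[2,2], I[2,3], I[5,5]^2.
μ_θ-semistable layers: μ^(1)=71; μ^(2)=8; μ^(3)=1; μ^(4)=-51/5; μ^(5)=-27

((0, 1, 0, 0, 0); (0, 2, 2, 0, 0); (2, 0, 0, 0, 0); (1, 1, 1, 1, 1); (0, 0, 0, 0, 2))


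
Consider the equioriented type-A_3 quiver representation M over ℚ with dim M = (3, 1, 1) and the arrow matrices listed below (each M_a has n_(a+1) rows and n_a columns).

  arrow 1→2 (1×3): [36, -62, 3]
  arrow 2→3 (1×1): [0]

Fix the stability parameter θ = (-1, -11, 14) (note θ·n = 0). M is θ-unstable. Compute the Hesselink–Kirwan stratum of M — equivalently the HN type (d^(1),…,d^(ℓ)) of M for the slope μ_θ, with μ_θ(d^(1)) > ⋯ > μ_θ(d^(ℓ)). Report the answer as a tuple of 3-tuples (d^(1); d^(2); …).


Via rank(M_{q-1}∘⋯∘M_p): M ≅ I[1,1]^2, I[1,2], I[3,3].
μ_θ-semistable layers: μ^(1)=14; μ^(2)=-1; μ^(3)=-6

((0, 0, 1); (2, 0, 0); (1, 1, 0))


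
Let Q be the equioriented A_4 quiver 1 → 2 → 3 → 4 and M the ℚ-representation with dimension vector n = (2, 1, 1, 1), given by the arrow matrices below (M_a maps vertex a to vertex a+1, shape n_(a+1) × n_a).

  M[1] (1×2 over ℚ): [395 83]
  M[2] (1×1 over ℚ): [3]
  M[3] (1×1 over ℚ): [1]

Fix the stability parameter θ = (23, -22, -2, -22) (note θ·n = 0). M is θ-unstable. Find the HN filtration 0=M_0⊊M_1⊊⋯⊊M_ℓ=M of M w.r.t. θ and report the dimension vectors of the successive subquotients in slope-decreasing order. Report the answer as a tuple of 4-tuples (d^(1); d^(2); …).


Interval decomposition of M: I[1,1], I[1,4].
HN type (ℓ=2): μ^(1)=23; μ^(2)=-23/4

((1, 0, 0, 0); (1, 1, 1, 1))


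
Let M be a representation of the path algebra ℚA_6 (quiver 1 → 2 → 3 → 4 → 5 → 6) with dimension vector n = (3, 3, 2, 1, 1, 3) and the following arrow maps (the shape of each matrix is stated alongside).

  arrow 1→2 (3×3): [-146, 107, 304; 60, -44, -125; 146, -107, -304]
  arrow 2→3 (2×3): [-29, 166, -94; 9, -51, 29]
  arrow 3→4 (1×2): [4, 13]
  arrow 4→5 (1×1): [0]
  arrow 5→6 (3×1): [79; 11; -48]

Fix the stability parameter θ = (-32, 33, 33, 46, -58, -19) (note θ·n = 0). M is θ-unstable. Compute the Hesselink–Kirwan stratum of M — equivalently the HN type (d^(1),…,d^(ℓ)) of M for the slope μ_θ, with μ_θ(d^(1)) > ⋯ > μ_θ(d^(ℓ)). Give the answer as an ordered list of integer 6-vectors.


Barcode: M ≅ I[1,1], I[1,3], I[1,4], I[2,2], I[5,6], I[6,6]^2. HN layers by μ_θ (5 steps, strictly decreasing):
  μ^(1)=46; μ^(2)=33; μ^(3)=-19; μ^(4)=-32; μ^(5)=-58

((0, 0, 0, 1, 0, 0); (0, 3, 2, 0, 0, 0); (0, 0, 0, 0, 0, 3); (3, 0, 0, 0, 0, 0); (0, 0, 0, 0, 1, 0))


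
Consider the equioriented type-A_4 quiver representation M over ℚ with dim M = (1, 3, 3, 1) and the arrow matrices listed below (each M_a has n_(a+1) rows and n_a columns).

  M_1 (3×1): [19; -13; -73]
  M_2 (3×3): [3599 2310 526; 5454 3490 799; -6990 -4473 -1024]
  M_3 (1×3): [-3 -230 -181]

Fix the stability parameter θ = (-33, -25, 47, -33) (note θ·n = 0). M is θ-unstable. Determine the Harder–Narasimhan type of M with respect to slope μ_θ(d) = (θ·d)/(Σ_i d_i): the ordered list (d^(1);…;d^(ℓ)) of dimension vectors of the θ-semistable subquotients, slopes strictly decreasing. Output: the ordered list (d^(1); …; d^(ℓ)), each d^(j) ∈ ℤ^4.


Barcode: M ≅ I[1,3], I[2,3], I[2,4]. HN layers by μ_θ (4 steps, strictly decreasing):
  μ^(1)=47; μ^(2)=7; μ^(3)=-25; μ^(4)=-33

((0, 0, 2, 0); (0, 0, 1, 1); (0, 3, 0, 0); (1, 0, 0, 0))


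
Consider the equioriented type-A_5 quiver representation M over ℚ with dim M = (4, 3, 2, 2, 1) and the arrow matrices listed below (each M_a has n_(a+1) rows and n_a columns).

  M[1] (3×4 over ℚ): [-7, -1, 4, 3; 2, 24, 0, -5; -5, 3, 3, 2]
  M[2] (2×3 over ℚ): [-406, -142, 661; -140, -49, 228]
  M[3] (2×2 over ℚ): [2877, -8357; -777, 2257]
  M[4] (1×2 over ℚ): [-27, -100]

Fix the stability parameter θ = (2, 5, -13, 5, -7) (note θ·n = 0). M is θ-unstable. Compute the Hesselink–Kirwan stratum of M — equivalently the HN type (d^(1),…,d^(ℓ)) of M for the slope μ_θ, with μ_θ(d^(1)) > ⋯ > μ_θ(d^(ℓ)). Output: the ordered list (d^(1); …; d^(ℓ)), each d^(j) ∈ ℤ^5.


Via rank(M_{q-1}∘⋯∘M_p): M ≅ I[1,1], I[1,2], I[1,3], I[1,5], I[4,4].
μ_θ-semistable layers: μ^(1)=5; μ^(2)=2; μ^(3)=-1; μ^(4)=-2

((0, 1, 0, 1, 0); (2, 0, 0, 0, 0); (0, 0, 0, 1, 1); (2, 2, 2, 0, 0))


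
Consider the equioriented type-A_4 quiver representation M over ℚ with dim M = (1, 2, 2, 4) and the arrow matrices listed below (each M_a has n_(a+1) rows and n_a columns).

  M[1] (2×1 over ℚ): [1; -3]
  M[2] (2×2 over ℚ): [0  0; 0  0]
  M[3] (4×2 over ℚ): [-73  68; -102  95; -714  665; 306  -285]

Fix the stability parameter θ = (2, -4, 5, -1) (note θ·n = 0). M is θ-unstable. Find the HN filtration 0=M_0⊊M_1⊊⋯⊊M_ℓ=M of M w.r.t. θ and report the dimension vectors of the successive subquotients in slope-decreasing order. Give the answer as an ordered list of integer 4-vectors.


Barcode: M ≅ I[1,2], I[2,2], I[3,4]^2, I[4,4]^2. HN layers by μ_θ (3 steps, strictly decreasing):
  μ^(1)=2; μ^(2)=-1; μ^(3)=-4

((0, 0, 2, 2); (1, 1, 0, 2); (0, 1, 0, 0))
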